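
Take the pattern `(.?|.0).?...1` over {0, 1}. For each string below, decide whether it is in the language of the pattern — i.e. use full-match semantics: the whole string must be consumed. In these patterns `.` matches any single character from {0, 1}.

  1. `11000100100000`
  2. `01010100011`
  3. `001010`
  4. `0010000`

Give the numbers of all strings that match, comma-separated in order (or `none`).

1 → no match — must end with `1`
2 → no match
3 → no match — must end with `1`
4 → no match — must end with `1`

none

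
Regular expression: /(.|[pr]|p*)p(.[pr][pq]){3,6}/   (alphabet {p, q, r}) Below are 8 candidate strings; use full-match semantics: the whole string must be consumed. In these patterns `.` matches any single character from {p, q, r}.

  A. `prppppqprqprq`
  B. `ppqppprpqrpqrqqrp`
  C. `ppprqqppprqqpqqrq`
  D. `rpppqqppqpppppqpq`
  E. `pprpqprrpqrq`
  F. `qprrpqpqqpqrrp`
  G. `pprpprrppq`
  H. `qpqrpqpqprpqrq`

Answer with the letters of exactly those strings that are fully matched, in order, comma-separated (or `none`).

A → match
B → match
C → match
D → match
E → no match
F → match
G → no match
H → match

A, B, C, D, F, H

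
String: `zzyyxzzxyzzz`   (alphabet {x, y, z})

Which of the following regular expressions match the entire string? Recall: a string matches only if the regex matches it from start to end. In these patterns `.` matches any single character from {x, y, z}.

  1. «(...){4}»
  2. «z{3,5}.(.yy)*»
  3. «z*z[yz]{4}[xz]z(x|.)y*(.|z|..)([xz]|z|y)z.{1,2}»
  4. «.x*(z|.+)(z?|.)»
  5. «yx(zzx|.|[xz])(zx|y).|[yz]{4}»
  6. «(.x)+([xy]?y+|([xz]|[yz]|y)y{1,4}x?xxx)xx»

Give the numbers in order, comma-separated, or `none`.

1, 4

1 → match
2 → no match
3 → no match
4 → match
5 → no match
6 → no match — must end with `xx`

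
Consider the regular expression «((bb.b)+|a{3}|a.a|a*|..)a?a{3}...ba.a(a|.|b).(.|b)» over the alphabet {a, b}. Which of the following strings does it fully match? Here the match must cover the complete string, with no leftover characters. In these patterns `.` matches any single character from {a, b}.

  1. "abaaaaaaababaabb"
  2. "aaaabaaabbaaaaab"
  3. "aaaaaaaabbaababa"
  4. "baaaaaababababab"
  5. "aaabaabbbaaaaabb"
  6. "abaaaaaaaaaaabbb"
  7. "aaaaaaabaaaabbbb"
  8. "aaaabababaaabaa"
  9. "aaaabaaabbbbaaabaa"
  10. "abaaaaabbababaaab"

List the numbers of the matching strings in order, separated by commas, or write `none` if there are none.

1, 4, 10

1 → match
2 → no match
3 → no match
4 → match
5 → no match
6 → no match
7 → no match
8 → no match
9 → no match
10 → match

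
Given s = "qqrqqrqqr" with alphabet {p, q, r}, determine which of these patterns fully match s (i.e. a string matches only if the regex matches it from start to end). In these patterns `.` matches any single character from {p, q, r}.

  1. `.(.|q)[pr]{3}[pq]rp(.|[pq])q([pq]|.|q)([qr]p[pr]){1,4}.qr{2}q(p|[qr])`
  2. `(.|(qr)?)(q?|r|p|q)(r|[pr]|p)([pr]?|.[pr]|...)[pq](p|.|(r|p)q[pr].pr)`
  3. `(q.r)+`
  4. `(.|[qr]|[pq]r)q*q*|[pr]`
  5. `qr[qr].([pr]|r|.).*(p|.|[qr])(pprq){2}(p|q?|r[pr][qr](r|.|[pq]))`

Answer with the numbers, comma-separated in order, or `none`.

3

1 → no match
2 → no match
3 → match
4 → no match
5 → no match — must start with "qr"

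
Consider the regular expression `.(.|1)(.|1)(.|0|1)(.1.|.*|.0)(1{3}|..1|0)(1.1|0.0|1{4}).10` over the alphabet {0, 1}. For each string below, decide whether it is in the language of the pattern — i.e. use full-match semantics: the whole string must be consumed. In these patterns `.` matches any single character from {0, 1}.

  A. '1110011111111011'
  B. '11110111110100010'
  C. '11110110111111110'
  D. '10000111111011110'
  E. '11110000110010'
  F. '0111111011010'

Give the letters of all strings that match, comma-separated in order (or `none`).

A → no match — must end with '10'
B → no match
C → match
D → no match
E → no match
F → no match

C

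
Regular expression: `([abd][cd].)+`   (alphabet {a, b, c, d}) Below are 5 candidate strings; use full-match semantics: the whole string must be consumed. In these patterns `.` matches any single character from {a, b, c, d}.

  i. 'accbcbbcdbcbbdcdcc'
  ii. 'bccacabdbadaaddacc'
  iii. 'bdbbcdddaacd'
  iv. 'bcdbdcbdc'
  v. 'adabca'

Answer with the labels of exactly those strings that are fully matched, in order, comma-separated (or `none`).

i, ii, iii, iv, v

i → match
ii → match
iii. 'bdbbcdddaacd' → match
iv. 'bcdbdcbdc' → match
v. 'adabca' → match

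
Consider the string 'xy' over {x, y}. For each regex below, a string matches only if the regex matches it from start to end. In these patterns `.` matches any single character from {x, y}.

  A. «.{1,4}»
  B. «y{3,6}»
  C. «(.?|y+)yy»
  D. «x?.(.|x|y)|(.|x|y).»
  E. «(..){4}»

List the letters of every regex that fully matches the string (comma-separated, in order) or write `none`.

A, D

A → match
B → no match — must start with 'y'
C → no match — must end with 'yy'
D → match
E → no match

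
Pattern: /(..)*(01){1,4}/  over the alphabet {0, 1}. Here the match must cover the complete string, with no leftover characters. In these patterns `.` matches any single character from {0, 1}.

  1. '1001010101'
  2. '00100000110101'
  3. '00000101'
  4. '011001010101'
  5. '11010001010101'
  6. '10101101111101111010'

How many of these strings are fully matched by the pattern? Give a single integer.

5

1 → match
2 → match
3 → match
4 → match
5 → match
6 → no match — must end with '01'
Total matched: 5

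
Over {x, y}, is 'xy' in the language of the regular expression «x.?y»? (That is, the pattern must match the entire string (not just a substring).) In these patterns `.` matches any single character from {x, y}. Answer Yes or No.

Yes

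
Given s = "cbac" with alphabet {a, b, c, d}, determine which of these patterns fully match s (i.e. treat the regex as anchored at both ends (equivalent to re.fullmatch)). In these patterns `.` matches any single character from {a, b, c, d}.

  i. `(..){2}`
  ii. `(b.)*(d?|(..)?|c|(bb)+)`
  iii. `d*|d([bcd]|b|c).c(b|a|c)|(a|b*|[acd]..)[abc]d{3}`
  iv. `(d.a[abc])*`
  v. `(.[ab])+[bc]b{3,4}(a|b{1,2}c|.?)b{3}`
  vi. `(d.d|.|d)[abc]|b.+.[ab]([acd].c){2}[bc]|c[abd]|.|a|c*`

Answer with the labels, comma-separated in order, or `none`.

i

i → match
ii → no match
iii → no match
iv → no match
v → no match — must end with "b"
vi → no match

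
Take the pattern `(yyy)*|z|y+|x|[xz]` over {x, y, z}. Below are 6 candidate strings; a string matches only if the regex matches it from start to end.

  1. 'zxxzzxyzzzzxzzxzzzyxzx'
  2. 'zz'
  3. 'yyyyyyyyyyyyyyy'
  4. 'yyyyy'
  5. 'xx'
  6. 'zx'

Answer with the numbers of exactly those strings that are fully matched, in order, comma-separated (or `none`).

1 → no match
2 → no match
3 → match
4 → match
5 → no match
6 → no match

3, 4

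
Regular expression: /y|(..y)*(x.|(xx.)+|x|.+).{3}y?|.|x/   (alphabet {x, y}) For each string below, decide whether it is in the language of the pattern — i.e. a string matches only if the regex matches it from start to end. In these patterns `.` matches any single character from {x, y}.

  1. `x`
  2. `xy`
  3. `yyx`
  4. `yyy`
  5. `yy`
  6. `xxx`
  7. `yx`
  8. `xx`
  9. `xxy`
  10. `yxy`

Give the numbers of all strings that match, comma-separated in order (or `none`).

1. `x` → match
2. `xy` → no match
3. `yyx` → no match
4. `yyy` → no match
5. `yy` → no match
6. `xxx` → no match
7. `yx` → no match
8. `xx` → no match
9. `xxy` → no match
10. `yxy` → no match

1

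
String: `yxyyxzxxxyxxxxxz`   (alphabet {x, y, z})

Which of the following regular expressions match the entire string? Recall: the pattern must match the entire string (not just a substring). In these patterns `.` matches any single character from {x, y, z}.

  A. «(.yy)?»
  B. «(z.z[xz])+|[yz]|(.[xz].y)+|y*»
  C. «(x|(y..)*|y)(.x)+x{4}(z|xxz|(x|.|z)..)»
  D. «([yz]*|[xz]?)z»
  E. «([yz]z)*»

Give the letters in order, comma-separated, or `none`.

A → no match
B → no match
C → match
D → no match
E → no match

C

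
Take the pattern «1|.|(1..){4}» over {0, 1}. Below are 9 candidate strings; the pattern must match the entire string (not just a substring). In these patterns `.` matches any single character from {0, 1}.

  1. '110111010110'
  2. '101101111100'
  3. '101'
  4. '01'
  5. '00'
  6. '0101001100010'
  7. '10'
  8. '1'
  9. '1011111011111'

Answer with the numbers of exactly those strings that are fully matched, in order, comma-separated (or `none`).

2, 8

1 → no match
2 → match
3 → no match
4 → no match
5 → no match
6 → no match
7 → no match
8 → match
9 → no match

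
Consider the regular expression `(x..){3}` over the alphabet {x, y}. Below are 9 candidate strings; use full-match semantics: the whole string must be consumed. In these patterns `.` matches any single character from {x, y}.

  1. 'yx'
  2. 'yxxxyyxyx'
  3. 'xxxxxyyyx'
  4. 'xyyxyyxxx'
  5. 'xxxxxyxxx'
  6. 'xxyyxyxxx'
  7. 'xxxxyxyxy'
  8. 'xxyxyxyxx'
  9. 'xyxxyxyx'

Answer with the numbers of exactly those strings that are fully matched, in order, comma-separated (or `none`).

4, 5

1 → no match — must start with 'x'
2 → no match — must start with 'x'
3 → no match
4 → match
5 → match
6 → no match
7 → no match
8 → no match
9 → no match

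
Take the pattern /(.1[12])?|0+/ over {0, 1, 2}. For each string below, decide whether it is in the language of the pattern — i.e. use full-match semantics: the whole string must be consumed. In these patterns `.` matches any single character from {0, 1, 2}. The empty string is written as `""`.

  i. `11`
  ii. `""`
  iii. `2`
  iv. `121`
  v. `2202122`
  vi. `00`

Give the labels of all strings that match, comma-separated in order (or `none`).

ii, vi

i → no match
ii → match
iii → no match
iv → no match
v → no match
vi → match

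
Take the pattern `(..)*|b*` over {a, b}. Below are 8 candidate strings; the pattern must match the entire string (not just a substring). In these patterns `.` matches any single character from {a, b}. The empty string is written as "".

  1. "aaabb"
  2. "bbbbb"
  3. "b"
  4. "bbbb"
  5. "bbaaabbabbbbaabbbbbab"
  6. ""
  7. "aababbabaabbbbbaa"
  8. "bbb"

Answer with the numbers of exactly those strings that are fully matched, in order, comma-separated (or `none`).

2, 3, 4, 6, 8

1 → no match
2 → match
3 → match
4 → match
5 → no match
6 → match
7 → no match
8 → match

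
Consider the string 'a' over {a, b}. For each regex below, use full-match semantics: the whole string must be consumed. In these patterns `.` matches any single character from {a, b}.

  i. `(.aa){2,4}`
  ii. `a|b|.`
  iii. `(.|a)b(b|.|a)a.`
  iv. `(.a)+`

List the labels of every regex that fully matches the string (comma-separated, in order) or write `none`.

i → no match — must end with 'aa'
ii → match
iii → no match
iv → no match

ii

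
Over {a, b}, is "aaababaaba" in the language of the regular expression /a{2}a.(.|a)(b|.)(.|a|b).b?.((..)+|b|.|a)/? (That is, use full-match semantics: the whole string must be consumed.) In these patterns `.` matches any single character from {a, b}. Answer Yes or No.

Yes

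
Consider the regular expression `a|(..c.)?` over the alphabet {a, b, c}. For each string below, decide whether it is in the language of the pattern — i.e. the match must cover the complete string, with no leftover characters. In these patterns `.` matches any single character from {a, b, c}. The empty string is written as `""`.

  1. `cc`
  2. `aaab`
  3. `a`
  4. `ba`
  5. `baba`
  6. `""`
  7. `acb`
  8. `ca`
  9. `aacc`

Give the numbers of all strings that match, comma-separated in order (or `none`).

1 → no match
2 → no match
3 → match
4 → no match
5 → no match
6 → match
7 → no match
8 → no match
9 → match

3, 6, 9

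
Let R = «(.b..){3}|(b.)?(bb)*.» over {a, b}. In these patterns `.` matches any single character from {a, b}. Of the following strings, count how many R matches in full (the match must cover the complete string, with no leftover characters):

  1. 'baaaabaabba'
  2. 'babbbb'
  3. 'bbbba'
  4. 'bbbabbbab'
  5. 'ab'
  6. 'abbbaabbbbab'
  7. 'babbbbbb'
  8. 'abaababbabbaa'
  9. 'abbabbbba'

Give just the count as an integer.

1

1 → no match
2 → no match
3 → match
4 → no match
5 → no match
6 → no match
7 → no match
8 → no match
9 → no match
Total matched: 1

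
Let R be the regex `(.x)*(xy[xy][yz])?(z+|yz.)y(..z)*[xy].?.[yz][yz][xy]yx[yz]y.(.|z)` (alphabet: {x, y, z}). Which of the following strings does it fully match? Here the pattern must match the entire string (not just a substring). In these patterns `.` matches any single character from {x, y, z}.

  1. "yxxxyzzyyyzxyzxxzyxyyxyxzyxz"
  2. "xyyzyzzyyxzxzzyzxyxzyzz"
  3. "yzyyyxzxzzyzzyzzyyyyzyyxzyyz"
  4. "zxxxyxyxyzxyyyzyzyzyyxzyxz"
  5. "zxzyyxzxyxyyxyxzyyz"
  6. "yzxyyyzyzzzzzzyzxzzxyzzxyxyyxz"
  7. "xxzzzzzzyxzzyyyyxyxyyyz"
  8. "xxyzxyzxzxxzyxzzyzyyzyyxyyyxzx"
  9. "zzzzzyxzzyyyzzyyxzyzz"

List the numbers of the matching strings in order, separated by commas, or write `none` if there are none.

1, 2, 3, 4, 5, 6, 7, 9

1 → match
2 → match
3 → match
4 → match
5 → match
6 → match
7 → match
8 → no match
9 → match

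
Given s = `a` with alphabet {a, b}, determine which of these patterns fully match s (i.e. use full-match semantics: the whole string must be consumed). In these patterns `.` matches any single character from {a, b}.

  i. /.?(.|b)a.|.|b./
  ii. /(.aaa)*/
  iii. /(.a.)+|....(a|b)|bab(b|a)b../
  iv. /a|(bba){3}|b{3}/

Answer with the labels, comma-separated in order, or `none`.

i → match
ii → no match
iii → no match
iv → match

i, iv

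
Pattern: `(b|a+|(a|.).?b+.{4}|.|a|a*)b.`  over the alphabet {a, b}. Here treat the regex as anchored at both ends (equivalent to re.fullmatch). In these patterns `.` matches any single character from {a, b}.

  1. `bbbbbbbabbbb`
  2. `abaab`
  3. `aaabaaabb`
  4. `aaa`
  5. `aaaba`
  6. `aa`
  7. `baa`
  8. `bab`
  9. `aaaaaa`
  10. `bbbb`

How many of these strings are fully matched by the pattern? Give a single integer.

2

1. `bbbbbbbabbbb` → match
2. `abaab` → no match
3. `aaabaaabb` → no match
4. `aaa` → no match
5. `aaaba` → match
6. `aa` → no match
7. `baa` → no match
8. `bab` → no match
9. `aaaaaa` → no match
10. `bbbb` → no match
Total matched: 2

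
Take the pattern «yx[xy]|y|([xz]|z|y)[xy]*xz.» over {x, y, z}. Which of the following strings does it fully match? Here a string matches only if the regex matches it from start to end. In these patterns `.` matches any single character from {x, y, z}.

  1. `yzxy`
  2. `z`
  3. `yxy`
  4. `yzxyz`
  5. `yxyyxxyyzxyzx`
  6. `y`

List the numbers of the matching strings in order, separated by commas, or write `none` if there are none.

3, 6

1 → no match
2 → no match
3 → match
4 → no match
5 → no match
6 → match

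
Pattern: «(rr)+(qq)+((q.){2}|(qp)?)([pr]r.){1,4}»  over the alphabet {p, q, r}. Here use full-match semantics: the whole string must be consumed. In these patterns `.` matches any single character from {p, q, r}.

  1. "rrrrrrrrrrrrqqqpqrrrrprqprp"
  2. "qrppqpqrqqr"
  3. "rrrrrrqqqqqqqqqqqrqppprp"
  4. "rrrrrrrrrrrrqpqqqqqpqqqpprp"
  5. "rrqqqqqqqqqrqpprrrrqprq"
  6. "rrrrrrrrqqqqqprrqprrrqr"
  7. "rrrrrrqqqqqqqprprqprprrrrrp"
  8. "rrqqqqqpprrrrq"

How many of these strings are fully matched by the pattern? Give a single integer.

3

1 → match
2 → no match — must start with "rr"
3 → no match
4 → no match
5 → match
6 → no match
7 → no match
8 → match
Total matched: 3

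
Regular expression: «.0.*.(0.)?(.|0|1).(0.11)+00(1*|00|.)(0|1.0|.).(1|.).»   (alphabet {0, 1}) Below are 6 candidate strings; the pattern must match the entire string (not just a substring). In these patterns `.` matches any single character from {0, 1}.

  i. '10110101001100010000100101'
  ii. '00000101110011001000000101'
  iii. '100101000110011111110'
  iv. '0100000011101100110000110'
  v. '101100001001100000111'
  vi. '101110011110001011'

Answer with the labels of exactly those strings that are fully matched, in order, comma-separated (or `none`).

i → no match
ii → no match
iii → match
iv → no match
v → match
vi → no match

iii, v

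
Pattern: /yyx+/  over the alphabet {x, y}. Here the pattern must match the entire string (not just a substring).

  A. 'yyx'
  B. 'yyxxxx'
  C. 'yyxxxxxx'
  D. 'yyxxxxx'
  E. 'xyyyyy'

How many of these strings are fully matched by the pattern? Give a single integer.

4

A → match
B → match
C → match
D → match
E → no match — must start with 'yyx'
Total matched: 4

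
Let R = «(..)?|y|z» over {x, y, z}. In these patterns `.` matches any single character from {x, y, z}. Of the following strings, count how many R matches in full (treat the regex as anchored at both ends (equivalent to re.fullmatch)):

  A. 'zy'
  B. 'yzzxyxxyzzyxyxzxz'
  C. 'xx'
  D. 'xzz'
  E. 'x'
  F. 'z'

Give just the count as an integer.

A. 'zy' → match
B → no match
C. 'xx' → match
D. 'xzz' → no match
E. 'x' → no match
F. 'z' → match
Total matched: 3

3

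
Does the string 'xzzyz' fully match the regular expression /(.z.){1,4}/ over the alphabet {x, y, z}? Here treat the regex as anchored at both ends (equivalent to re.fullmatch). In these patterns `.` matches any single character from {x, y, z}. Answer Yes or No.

No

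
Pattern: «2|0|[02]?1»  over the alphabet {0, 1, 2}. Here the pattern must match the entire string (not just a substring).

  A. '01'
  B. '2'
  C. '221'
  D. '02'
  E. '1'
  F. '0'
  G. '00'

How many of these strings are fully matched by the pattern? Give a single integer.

4

A → match
B → match
C → no match
D → no match
E → match
F → match
G → no match
Total matched: 4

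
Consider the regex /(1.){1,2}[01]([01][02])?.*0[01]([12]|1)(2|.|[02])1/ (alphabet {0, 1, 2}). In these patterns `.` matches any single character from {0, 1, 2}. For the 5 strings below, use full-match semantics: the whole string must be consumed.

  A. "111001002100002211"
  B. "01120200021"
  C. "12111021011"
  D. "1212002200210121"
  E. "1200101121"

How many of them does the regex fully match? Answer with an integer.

A → no match
B → no match — must start with "1"
C → no match
D → no match
E → match
Total matched: 1

1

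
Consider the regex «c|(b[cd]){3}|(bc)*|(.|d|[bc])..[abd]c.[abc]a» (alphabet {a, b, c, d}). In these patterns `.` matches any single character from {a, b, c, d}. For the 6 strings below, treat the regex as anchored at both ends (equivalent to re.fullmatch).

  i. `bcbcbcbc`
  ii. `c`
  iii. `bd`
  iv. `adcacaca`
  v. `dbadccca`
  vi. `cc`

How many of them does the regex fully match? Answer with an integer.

i → match
ii → match
iii → no match
iv → match
v → match
vi → no match
Total matched: 4

4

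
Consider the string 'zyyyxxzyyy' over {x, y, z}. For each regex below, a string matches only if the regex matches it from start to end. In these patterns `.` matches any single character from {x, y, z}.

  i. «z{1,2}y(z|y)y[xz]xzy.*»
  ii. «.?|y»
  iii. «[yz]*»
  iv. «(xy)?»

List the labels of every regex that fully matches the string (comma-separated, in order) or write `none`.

i

i → match
ii → no match
iii → no match
iv → no match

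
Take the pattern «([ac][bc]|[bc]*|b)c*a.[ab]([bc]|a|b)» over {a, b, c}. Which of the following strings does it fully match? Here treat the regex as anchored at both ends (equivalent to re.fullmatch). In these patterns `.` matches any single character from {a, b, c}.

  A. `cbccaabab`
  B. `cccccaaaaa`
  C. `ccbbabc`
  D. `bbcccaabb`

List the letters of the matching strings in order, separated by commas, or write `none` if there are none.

A → no match
B → no match
C → no match
D → match

D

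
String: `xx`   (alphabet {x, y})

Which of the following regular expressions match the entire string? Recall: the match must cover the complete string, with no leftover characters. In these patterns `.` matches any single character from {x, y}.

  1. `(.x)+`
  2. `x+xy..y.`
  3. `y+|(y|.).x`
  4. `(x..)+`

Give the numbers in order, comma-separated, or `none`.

1

1 → match
2 → no match
3 → no match
4 → no match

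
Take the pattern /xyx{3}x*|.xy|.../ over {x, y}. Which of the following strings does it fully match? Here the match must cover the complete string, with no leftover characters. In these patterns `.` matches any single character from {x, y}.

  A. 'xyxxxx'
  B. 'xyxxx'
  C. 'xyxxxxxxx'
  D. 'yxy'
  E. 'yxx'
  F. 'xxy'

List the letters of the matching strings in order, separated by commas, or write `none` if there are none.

A, B, C, D, E, F

A. 'xyxxxx' → match
B. 'xyxxx' → match
C. 'xyxxxxxxx' → match
D. 'yxy' → match
E. 'yxx' → match
F. 'xxy' → match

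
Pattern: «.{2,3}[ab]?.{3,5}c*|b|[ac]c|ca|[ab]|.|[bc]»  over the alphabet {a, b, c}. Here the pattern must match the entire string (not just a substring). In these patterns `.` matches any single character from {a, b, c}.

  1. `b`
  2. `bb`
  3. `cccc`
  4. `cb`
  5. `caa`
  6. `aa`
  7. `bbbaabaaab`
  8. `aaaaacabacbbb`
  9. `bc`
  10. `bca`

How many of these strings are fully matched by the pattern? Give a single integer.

1. `b` → match
2. `bb` → no match
3. `cccc` → no match
4. `cb` → no match
5. `caa` → no match
6. `aa` → no match
7. `bbbaabaaab` → no match
8 → no match
9. `bc` → no match
10. `bca` → no match
Total matched: 1

1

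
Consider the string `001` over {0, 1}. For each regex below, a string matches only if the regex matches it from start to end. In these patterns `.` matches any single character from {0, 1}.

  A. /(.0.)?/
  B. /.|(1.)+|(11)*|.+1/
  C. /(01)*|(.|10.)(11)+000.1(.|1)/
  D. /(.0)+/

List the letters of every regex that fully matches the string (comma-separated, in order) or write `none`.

A → match
B → match
C → no match
D → no match — must end with `0`

A, B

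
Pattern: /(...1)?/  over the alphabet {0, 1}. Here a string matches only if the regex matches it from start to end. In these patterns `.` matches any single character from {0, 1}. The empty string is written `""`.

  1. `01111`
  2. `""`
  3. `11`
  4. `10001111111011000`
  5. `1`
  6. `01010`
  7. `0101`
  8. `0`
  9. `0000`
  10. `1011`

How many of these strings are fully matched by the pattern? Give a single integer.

1 → no match
2 → match
3 → no match
4 → no match
5 → no match
6 → no match
7 → match
8 → no match
9 → no match
10 → match
Total matched: 3

3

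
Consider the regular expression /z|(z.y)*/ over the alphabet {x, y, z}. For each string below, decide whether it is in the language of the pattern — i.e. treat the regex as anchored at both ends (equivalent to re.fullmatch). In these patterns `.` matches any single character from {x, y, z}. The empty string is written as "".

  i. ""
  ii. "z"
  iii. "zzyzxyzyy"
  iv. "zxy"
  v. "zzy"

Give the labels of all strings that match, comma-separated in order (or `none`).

i → match
ii → match
iii → match
iv → match
v → match

i, ii, iii, iv, v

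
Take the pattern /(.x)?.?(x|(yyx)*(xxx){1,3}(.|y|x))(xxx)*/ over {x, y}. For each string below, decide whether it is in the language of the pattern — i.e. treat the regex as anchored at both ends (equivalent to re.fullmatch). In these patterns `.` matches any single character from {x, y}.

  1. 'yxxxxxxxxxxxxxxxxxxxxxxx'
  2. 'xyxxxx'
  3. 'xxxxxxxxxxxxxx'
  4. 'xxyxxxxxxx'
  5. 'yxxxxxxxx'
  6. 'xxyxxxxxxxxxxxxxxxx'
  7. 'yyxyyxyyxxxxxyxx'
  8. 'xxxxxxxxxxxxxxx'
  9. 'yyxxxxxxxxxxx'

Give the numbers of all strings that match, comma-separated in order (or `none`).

1 → match
2 → no match
3 → match
4 → match
5 → match
6 → match
7 → no match
8 → match
9 → match

1, 3, 4, 5, 6, 8, 9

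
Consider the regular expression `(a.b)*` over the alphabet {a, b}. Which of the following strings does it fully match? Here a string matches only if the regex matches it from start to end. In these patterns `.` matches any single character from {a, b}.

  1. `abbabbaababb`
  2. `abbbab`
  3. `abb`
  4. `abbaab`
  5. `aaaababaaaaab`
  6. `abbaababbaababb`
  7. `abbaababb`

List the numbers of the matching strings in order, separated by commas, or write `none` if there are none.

1, 3, 4, 6, 7

1 → match
2 → no match
3 → match
4 → match
5 → no match
6 → match
7 → match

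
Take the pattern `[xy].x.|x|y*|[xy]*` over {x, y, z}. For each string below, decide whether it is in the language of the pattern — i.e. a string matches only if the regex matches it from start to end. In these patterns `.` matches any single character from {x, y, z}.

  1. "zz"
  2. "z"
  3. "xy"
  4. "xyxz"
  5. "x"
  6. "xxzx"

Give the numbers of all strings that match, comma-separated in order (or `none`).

3, 4, 5

1 → no match
2 → no match
3 → match
4 → match
5 → match
6 → no match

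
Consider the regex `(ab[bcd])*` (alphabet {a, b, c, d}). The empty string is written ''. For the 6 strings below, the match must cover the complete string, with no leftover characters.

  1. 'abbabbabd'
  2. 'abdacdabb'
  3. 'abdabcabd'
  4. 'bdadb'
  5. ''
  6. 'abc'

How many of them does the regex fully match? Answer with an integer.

1 → match
2 → no match
3 → match
4 → no match
5 → match
6 → match
Total matched: 4

4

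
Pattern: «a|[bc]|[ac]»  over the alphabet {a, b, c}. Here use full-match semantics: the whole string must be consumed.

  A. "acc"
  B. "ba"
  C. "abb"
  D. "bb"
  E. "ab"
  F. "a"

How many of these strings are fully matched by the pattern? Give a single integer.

A → no match
B → no match
C → no match
D → no match
E → no match
F → match
Total matched: 1

1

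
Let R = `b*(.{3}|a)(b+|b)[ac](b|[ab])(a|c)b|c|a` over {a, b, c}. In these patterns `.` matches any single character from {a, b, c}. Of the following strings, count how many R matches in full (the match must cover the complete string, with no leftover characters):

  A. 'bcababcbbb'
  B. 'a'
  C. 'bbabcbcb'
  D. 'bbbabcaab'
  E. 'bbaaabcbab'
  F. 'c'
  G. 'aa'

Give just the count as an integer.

5

A → no match
B → match
C → match
D → match
E → match
F → match
G → no match
Total matched: 5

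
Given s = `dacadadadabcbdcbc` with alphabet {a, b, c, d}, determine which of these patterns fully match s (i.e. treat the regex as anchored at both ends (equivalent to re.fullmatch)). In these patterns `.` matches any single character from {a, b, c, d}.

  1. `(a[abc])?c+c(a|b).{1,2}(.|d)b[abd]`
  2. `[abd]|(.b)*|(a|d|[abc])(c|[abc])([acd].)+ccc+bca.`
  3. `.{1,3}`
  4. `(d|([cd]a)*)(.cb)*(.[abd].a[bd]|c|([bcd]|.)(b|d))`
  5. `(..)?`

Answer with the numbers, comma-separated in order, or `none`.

1 → no match
2 → no match
3 → no match
4 → match
5 → no match

4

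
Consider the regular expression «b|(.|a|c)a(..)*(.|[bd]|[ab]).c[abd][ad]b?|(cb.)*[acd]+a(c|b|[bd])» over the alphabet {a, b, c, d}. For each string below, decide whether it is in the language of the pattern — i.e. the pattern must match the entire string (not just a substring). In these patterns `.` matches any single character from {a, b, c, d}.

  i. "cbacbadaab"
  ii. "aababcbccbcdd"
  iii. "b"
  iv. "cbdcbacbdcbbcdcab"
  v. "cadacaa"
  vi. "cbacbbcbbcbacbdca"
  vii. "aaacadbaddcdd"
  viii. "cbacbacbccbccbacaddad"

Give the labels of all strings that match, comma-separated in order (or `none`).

i → match
ii → match
iii → match
iv → match
v → match
vi → no match
vii → match
viii → match

i, ii, iii, iv, v, vii, viii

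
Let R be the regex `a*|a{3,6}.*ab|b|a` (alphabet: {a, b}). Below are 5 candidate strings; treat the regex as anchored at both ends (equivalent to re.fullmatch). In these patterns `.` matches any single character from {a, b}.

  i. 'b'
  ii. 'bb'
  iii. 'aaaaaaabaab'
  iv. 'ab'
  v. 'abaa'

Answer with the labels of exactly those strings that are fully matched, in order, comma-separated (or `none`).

i → match
ii → no match
iii → match
iv → no match
v → no match

i, iii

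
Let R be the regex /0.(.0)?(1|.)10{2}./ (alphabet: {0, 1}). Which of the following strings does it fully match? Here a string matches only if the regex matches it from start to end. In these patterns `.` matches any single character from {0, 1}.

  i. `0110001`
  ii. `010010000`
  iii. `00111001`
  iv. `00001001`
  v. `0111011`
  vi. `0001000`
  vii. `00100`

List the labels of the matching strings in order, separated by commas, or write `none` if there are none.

vi

i → no match
ii → no match
iii → no match
iv → no match
v → no match
vi → match
vii → no match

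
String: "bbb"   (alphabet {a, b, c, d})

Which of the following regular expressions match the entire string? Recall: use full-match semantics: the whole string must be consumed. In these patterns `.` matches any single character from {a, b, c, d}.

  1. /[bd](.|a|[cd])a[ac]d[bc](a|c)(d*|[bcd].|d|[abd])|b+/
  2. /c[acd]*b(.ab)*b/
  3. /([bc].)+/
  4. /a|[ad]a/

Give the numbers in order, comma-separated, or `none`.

1

1 → match
2 → no match — must start with "c"
3 → no match
4 → no match — must end with "a"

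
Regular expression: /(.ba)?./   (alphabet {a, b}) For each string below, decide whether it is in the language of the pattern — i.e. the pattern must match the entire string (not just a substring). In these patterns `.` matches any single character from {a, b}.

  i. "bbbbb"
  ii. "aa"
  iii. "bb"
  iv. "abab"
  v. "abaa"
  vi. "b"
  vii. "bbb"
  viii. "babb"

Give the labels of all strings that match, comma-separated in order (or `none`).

i → no match
ii → no match
iii → no match
iv → match
v → match
vi → match
vii → no match
viii → no match

iv, v, vi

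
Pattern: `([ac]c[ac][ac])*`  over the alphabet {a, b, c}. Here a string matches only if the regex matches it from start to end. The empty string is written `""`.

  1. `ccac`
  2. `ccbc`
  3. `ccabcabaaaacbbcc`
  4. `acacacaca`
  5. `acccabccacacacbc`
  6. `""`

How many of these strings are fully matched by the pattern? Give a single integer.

2

1 → match
2 → no match
3 → no match
4 → no match
5 → no match
6 → match
Total matched: 2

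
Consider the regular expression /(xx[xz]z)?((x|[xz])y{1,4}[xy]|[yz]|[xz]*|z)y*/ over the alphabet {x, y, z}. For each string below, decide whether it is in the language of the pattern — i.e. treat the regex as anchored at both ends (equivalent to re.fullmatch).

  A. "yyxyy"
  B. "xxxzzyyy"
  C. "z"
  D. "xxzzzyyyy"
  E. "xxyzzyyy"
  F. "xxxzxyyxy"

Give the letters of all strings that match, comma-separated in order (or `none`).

B, C, D, F

A. "yyxyy" → no match
B. "xxxzzyyy" → match
C. "z" → match
D. "xxzzzyyyy" → match
E. "xxyzzyyy" → no match
F. "xxxzxyyxy" → match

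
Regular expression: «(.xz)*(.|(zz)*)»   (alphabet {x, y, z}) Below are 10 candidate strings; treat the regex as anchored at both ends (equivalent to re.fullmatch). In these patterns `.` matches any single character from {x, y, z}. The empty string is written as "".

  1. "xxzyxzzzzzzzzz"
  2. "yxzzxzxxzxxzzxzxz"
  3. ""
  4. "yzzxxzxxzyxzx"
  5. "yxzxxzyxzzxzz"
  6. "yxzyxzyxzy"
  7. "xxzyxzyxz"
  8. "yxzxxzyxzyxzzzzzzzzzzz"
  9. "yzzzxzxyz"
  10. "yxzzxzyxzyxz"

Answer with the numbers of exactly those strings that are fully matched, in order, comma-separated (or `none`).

1 → match
2 → no match
3 → match
4 → no match
5 → match
6 → match
7 → match
8 → match
9 → no match
10 → match

1, 3, 5, 6, 7, 8, 10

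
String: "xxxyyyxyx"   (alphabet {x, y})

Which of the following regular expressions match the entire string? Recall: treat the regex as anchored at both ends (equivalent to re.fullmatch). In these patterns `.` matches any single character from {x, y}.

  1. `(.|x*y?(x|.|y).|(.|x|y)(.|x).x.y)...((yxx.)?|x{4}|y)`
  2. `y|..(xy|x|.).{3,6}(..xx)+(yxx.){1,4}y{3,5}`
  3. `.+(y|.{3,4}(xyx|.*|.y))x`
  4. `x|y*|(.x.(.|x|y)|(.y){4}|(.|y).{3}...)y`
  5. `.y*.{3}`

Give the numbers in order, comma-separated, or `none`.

1 → match
2 → no match — must end with "y"
3 → match
4 → no match
5 → no match

1, 3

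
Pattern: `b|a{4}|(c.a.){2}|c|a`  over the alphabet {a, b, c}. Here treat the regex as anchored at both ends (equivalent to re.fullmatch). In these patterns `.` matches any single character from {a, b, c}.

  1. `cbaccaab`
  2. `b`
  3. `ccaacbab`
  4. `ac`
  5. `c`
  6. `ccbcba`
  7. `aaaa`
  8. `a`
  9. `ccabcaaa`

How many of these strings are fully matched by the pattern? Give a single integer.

1 → match
2 → match
3 → match
4 → no match
5 → match
6 → no match
7 → match
8 → match
9 → match
Total matched: 7

7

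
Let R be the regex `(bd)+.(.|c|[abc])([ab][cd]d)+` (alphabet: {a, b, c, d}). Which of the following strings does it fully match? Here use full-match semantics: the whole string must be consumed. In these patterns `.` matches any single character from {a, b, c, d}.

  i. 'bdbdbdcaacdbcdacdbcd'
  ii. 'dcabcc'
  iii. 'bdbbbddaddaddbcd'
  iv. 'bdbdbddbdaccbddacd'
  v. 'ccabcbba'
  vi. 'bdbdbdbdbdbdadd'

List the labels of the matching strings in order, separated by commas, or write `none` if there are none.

i, iii, vi

i → match
ii → no match — must start with 'bd'
iii → match
iv → no match
v → no match — must start with 'bd'
vi → match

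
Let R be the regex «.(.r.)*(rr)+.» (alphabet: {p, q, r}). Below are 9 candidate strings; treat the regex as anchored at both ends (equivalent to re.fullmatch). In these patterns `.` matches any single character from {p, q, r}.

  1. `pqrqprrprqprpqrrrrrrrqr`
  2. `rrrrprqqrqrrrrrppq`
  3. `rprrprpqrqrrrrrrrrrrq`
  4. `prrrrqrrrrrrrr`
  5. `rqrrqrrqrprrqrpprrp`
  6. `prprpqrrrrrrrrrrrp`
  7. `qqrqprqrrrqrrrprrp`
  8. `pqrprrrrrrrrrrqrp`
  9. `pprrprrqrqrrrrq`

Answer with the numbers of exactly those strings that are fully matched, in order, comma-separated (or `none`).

3, 9

1 → no match
2 → no match
3 → match
4 → no match
5 → no match
6 → no match
7 → no match
8 → no match
9 → match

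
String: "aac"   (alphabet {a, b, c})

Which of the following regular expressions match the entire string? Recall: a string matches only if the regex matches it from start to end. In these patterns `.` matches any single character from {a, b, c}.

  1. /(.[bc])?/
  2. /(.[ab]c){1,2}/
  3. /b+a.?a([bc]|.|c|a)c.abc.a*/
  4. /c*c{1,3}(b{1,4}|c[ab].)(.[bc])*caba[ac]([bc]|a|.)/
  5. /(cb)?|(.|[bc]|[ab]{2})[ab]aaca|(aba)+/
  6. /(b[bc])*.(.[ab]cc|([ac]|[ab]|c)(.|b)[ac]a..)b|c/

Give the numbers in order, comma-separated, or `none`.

1 → no match
2 → match
3 → no match — must start with "b"
4 → no match
5 → no match
6 → no match

2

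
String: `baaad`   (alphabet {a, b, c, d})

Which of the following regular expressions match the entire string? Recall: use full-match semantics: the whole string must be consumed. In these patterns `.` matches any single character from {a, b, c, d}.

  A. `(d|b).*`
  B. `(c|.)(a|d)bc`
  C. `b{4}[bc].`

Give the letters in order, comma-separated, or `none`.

A

A → match
B → no match — must end with `bc`
C → no match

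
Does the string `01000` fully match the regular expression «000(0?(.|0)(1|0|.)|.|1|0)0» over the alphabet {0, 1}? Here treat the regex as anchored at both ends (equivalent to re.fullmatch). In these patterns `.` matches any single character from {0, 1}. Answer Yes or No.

No

Every match must start with `000`, but `01000` does not.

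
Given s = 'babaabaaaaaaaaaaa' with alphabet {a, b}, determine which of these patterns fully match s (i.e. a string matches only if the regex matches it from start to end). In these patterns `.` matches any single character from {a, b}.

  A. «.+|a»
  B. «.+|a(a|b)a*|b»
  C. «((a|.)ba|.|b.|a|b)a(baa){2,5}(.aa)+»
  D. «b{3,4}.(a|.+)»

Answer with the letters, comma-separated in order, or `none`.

A, B, C

A → match
B → match
C → match
D → no match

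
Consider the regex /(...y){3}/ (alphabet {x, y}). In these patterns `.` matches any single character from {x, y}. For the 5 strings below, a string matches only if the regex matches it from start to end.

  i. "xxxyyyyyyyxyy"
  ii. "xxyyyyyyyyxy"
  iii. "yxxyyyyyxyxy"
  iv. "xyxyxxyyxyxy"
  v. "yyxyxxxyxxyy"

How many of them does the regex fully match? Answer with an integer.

4

i → no match
ii → match
iii → match
iv → match
v → match
Total matched: 4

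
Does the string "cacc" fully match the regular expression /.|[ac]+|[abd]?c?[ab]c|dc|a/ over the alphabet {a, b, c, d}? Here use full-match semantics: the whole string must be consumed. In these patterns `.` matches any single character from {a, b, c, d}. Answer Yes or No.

Yes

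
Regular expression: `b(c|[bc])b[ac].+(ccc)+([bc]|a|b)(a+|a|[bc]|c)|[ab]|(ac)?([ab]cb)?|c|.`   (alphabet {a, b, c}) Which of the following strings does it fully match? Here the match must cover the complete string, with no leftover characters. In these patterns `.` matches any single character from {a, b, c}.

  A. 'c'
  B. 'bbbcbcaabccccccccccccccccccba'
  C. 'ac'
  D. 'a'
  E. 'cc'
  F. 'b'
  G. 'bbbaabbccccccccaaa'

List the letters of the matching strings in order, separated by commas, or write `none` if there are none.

A, B, C, D, F, G

A → match
B → match
C → match
D → match
E → no match
F → match
G → match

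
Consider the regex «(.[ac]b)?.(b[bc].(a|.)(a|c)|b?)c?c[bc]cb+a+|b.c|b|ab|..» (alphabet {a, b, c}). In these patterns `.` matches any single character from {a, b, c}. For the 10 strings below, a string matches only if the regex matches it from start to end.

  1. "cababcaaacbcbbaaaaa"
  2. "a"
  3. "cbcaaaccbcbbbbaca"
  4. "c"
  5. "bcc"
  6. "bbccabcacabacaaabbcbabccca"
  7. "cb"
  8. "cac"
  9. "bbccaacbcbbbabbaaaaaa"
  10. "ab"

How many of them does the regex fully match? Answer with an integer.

4

1 → match
2 → no match
3 → no match
4 → no match
5 → match
6 → no match
7 → match
8 → no match
9 → no match
10 → match
Total matched: 4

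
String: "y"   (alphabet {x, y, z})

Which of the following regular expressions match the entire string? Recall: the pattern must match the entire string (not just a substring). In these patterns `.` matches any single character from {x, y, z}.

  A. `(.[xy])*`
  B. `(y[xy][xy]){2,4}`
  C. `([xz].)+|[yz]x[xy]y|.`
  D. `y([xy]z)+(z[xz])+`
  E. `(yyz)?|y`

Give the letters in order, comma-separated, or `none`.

C, E

A → no match
B → no match
C → match
D → no match
E → match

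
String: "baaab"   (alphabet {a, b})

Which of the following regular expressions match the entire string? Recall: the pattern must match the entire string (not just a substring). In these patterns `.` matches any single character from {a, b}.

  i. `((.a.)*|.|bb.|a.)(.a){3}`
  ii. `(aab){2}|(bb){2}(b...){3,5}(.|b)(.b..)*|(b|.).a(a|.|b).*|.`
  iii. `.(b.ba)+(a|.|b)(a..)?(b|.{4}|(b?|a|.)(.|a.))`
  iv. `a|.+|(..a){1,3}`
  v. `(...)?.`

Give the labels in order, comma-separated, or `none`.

ii, iv

i → no match — must end with "a"
ii → match
iii → no match
iv → match
v → no match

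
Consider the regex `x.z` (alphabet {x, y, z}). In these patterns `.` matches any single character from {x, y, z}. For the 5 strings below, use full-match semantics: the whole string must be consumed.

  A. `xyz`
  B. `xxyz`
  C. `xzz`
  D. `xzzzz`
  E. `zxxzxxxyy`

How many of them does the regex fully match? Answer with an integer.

A → match
B → no match
C → match
D → no match
E → no match — must start with `x`
Total matched: 2

2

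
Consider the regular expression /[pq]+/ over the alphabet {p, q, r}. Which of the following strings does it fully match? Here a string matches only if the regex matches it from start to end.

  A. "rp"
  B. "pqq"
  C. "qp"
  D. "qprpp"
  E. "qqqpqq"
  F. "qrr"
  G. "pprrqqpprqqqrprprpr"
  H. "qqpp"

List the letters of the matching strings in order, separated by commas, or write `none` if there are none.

A → no match
B → match
C → match
D → no match
E → match
F → no match
G → no match
H → match

B, C, E, H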